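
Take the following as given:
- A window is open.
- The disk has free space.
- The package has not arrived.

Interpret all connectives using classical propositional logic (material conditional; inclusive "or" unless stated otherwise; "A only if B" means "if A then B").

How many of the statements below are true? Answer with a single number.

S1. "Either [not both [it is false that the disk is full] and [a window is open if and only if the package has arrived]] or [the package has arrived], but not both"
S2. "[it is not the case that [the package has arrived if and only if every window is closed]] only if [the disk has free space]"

Let N = "the disk is full" (False), V = "a window is open" (True), D = "the package has arrived" (False).

S1: This is (not N nand (V iff D)) xor D.

not N = not False = True
V iff D = True iff False = False
not N nand (V iff D) = True nand False = True
(not N nand (V iff D)) xor D = True xor False = True
Thus S1 is true.

S2: This is not (D iff not V) -> not N.

not V = not True = False
D iff not V = False iff False = True
not (D iff not V) = not True = False
not N = not False = True
not (D iff not V) -> not N = False -> True = True
Thus S2 is true.

True statements: 2 (S1, S2).

2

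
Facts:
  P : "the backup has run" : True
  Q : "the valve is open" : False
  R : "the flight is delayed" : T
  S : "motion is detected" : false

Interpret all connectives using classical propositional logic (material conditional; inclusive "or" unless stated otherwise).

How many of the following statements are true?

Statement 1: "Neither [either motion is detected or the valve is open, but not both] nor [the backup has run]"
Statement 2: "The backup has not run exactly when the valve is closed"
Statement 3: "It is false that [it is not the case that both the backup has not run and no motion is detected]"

0

Statement 1: This is (S xor Q) nor P.

S xor Q = False xor False = False
(S xor Q) nor P = False nor True = False
Thus Statement 1 is false.

Statement 2: In symbols: not P iff not Q

not P = not True = False
not Q = not False = True
not P iff not Q = False iff True = False
Hence Statement 2 is false.

Statement 3: Parsed as not (not P nand not S)

not P = not True = False
not S = not False = True
not P nand not S = False nand True = True
not (not P nand not S) = not True = False
Thus Statement 3 is false.

Count: 0.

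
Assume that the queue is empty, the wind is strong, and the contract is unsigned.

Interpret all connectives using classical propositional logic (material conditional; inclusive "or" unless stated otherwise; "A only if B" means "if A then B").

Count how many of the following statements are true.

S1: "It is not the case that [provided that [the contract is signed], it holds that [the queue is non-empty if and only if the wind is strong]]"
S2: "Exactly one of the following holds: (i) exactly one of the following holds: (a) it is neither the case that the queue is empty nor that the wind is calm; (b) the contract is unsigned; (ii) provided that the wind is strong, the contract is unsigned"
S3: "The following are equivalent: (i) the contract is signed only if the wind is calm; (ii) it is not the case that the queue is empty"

0

Let H = "the contract is signed" (F), P = "the queue is empty" (T), V = "the wind is strong" (T).

S1: This is ¬(H → (¬P ↔ V)).

¬P = ¬T = F
¬P ↔ V = F ↔ T = F
H → (¬P ↔ V) = F → F = T
¬(H → (¬P ↔ V)) = ¬T = F
Hence S1 is false.

S2: Parsed as ((P ↓ ¬V) ⊕ ¬H) ⊕ (V → ¬H)

¬V = ¬T = F
P ↓ ¬V = T ↓ F = F
¬H = ¬F = T
(P ↓ ¬V) ⊕ ¬H = F ⊕ T = T
¬H = ¬F = T
V → ¬H = T → T = T
((P ↓ ¬V) ⊕ ¬H) ⊕ (V → ¬H) = T ⊕ T = F
So S2 is false.

S3: In symbols: (H → ¬V) ↔ ¬P

¬V = ¬T = F
H → ¬V = F → F = T
¬P = ¬T = F
(H → ¬V) ↔ ¬P = T ↔ F = F
Hence S3 is false.

True statements: 0 (none).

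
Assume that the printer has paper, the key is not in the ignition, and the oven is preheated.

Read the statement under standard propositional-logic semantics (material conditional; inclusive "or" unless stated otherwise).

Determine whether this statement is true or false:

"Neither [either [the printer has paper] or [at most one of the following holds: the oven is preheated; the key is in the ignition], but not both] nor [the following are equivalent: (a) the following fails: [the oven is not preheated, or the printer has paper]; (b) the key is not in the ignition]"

Let P = "the printer has paper" (T), R = "the oven is preheated" (T), Q = "the key is in the ignition" (F).
Parsed as (P ⊕ (R ↑ Q)) ↓ (¬(¬R ∨ P) ↔ ¬Q)

R ↑ Q = T ↑ F = T
P ⊕ (R ↑ Q) = T ⊕ T = F
¬R = ¬T = F
¬R ∨ P = F ∨ T = T
¬(¬R ∨ P) = ¬T = F
¬Q = ¬F = T
¬(¬R ∨ P) ↔ ¬Q = F ↔ T = F
(P ⊕ (R ↑ Q)) ↓ (¬(¬R ∨ P) ↔ ¬Q) = F ↓ F = T

The statement is true.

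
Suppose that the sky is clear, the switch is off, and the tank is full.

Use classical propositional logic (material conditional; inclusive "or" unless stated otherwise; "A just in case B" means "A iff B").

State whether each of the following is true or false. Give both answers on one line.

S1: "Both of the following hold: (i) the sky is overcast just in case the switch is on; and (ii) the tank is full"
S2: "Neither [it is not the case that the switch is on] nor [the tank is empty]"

S1 true; S2 false

Let P = "the sky is overcast" (False), Q = "the switch is on" (False), R = "the tank is full" (True).

S1: Parsed as (P iff Q) and R

P iff Q = False iff False = True
(P iff Q) and R = True and True = True
Thus S1 is true.

S2: This is not Q nor not R.

not Q = not False = True
not R = not True = False
not Q nor not R = True nor False = False
So S2 is false.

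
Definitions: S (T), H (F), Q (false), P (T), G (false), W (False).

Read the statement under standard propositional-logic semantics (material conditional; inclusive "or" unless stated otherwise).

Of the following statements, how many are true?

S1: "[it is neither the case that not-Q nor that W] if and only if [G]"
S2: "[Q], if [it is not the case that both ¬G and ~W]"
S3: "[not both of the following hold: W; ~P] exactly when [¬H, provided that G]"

S1: In symbols: (not Q nor W) iff G

not Q = not False = True
not Q nor W = True nor False = False
(not Q nor W) iff G = False iff False = True
Thus S1 is true.

S2: In symbols: (not G nand not W) -> Q

not G = not False = True
not W = not False = True
not G nand not W = True nand True = False
(not G nand not W) -> Q = False -> False = True
Hence S2 is true.

S3: In symbols: (W nand not P) iff (G -> not H)

not P = not True = False
W nand not P = False nand False = True
not H = not False = True
G -> not H = False -> True = True
(W nand not P) iff (G -> not H) = True iff True = True
Hence S3 is true.

True statements: 3.

3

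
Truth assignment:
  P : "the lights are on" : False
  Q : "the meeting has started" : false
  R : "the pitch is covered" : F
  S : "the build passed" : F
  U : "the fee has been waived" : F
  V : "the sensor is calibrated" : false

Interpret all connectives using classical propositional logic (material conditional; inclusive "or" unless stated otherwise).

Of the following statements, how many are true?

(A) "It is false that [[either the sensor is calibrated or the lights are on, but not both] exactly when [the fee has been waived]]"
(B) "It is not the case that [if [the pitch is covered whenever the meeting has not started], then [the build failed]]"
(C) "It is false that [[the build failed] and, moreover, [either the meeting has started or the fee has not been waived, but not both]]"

0

(A): Formalization: ¬((V ⊕ P) ↔ U)

V ⊕ P = F ⊕ F = F
(V ⊕ P) ↔ U = F ↔ F = T
¬((V ⊕ P) ↔ U) = ¬T = F
So (A) is false.

(B): This is ¬((¬Q → R) → ¬S).

¬Q = ¬F = T
¬Q → R = T → F = F
¬S = ¬F = T
(¬Q → R) → ¬S = F → T = T
¬((¬Q → R) → ¬S) = ¬T = F
So (B) is false.

(C): This is ¬(¬S ∧ (Q ⊕ ¬U)).

¬S = ¬F = T
¬U = ¬F = T
Q ⊕ ¬U = F ⊕ T = T
¬S ∧ (Q ⊕ ¬U) = T ∧ T = T
¬(¬S ∧ (Q ⊕ ¬U)) = ¬T = F
Thus (C) is false.

Count: 0.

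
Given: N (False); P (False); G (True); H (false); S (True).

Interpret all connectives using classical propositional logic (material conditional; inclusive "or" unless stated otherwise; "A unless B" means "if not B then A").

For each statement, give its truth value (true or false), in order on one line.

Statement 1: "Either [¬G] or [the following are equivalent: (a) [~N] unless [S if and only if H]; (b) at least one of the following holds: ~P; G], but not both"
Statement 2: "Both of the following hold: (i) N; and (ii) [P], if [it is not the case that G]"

Statement 1 true; Statement 2 false

Statement 1: This is not G xor ((not N or (S iff H)) iff (not P or G)).

not G = not True = False
not N = not False = True
S iff H = True iff False = False
not N or (S iff H) = True or False = True
not P = not False = True
not P or G = True or True = True
(not N or (S iff H)) iff (not P or G) = True iff True = True
not G xor ((not N or (S iff H)) iff (not P or G)) = False xor True = True
Thus Statement 1 is true.

Statement 2: Formalization: N and (not G -> P)

not G = not True = False
not G -> P = False -> False = True
N and (not G -> P) = False and True = False
Hence Statement 2 is false.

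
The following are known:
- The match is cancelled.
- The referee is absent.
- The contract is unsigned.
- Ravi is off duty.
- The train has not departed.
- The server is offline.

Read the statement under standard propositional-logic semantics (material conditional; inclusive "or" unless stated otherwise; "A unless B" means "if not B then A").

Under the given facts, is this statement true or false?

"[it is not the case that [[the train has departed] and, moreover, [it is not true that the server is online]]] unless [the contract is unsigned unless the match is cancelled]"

True.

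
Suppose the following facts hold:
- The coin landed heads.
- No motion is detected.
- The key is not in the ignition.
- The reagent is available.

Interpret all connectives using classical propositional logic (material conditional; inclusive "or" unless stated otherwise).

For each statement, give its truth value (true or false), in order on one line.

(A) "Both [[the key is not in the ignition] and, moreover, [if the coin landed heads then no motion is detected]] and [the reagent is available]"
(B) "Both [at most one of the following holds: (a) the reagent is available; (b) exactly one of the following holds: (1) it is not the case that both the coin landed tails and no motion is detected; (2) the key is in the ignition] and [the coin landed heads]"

(A) T, (B) F

Let R = "the key is in the ignition" (False), P = "the coin landed heads" (True), Q = "motion is detected" (False), S = "the reagent is available" (True).

(A): In symbols: (not R and (P -> not Q)) and S

not R = not False = True
not Q = not False = True
P -> not Q = True -> True = True
not R and (P -> not Q) = True and True = True
(not R and (P -> not Q)) and S = True and True = True
So (A) is true.

(B): Parsed as (S nand ((not P nand not Q) xor R)) and P

not P = not True = False
not Q = not False = True
not P nand not Q = False nand True = True
(not P nand not Q) xor R = True xor False = True
S nand ((not P nand not Q) xor R) = True nand True = False
(S nand ((not P nand not Q) xor R)) and P = False and True = False
Thus (B) is false.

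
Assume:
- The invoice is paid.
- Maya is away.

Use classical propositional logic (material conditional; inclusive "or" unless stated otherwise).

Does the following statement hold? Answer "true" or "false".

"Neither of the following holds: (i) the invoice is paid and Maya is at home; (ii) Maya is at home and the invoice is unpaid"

The statement is true.

Let P = "the invoice is paid" (True), Q = "Maya is at home" (False).
In symbols: (P and Q) nor (Q and not P)

P and Q = True and False = False
not P = not True = False
Q and not P = False and False = False
(P and Q) nor (Q and not P) = False nor False = True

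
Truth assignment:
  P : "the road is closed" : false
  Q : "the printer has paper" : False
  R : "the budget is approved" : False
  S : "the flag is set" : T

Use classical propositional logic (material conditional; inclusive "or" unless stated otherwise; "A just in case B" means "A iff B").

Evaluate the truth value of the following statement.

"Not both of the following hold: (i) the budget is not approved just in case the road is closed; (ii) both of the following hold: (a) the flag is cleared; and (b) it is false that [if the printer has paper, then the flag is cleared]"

The statement is true.

Parsed as (~R <-> P) nand (~S & ~(Q -> ~S))

~R = ~F = T
~R <-> P = T <-> F = F
~S = ~T = F
~S = ~T = F
Q -> ~S = F -> F = T
~(Q -> ~S) = ~T = F
~S & ~(Q -> ~S) = F & F = F
(~R <-> P) nand (~S & ~(Q -> ~S)) = F nand F = T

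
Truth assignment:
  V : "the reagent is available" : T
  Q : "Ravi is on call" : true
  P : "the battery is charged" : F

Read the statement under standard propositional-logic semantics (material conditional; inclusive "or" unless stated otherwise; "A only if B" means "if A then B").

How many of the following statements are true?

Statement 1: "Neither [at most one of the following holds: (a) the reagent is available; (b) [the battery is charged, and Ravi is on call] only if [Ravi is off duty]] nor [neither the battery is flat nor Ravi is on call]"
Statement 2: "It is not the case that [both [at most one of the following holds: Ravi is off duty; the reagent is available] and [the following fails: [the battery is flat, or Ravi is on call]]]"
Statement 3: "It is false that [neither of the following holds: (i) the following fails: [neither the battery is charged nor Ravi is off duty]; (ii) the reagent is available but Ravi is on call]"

3

Statement 1: Parsed as (V ↑ ((P ∧ Q) → ¬Q)) ↓ (¬P ↓ Q)

P ∧ Q = F ∧ T = F
¬Q = ¬T = F
(P ∧ Q) → ¬Q = F → F = T
V ↑ ((P ∧ Q) → ¬Q) = T ↑ T = F
¬P = ¬F = T
¬P ↓ Q = T ↓ T = F
(V ↑ ((P ∧ Q) → ¬Q)) ↓ (¬P ↓ Q) = F ↓ F = T
Thus Statement 1 is true.

Statement 2: Formalization: ¬((¬Q ↑ V) ∧ ¬(¬P ∨ Q))

¬Q = ¬T = F
¬Q ↑ V = F ↑ T = T
¬P = ¬F = T
¬P ∨ Q = T ∨ T = T
¬(¬P ∨ Q) = ¬T = F
(¬Q ↑ V) ∧ ¬(¬P ∨ Q) = T ∧ F = F
¬((¬Q ↑ V) ∧ ¬(¬P ∨ Q)) = ¬F = T
Thus Statement 2 is true.

Statement 3: In symbols: ¬(¬(P ↓ ¬Q) ↓ (V ∧ Q))

¬Q = ¬T = F
P ↓ ¬Q = F ↓ F = T
¬(P ↓ ¬Q) = ¬T = F
V ∧ Q = T ∧ T = T
¬(P ↓ ¬Q) ↓ (V ∧ Q) = F ↓ T = F
¬(¬(P ↓ ¬Q) ↓ (V ∧ Q)) = ¬F = T
So Statement 3 is true.

Count: 3.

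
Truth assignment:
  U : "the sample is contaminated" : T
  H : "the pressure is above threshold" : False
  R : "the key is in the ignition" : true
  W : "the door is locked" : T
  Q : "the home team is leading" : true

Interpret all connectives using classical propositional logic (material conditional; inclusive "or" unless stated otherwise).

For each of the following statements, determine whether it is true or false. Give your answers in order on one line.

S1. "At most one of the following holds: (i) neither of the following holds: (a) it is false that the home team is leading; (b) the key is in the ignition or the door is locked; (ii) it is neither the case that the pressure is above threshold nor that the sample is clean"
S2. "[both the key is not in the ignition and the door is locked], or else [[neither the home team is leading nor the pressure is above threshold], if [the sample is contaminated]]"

S1 T; S2 F

S1: Parsed as (not Q nor (R or W)) nand (H nor not U)

not Q = not True = False
R or W = True or True = True
not Q nor (R or W) = False nor True = False
not U = not True = False
H nor not U = False nor False = True
(not Q nor (R or W)) nand (H nor not U) = False nand True = True
So S1 is true.

S2: Parsed as (not R and W) or (U -> (Q nor H))

not R = not True = False
not R and W = False and True = False
Q nor H = True nor False = False
U -> (Q nor H) = True -> False = False
(not R and W) or (U -> (Q nor H)) = False or False = False
So S2 is false.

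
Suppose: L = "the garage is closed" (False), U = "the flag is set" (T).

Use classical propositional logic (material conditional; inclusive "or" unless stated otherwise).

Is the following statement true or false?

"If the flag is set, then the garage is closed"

false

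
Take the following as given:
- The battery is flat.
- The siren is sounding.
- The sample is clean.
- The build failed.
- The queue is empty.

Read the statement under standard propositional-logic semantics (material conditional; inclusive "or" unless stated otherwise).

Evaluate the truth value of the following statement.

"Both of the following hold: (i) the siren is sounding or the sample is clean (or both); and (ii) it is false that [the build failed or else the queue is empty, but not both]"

Let Q = "the siren is sounding" (T), R = "the sample is contaminated" (F), S = "the build passed" (F), U = "the queue is empty" (T).
This is (Q ∨ ¬R) ∧ ¬(¬S ⊕ U).

¬R = ¬F = T
Q ∨ ¬R = T ∨ T = T
¬S = ¬F = T
¬S ⊕ U = T ⊕ T = F
¬(¬S ⊕ U) = ¬F = T
(Q ∨ ¬R) ∧ ¬(¬S ⊕ U) = T ∧ T = T

true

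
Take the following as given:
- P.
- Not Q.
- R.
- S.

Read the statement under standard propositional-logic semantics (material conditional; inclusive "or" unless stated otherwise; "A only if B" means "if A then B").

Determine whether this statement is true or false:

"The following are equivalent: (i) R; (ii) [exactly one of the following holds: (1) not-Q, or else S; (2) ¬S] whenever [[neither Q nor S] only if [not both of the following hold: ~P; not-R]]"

In symbols: R iff (((Q nor S) -> (not P nand not R)) -> ((not Q or S) xor not S))

Q nor S = False nor True = False
not P = not True = False
not R = not True = False
not P nand not R = False nand False = True
(Q nor S) -> (not P nand not R) = False -> True = True
not Q = not False = True
not Q or S = True or True = True
not S = not True = False
(not Q or S) xor not S = True xor False = True
((Q nor S) -> (not P nand not R)) -> ((not Q or S) xor not S) = True -> True = True
R iff (((Q nor S) -> (not P nand not R)) -> ((not Q or S) xor not S)) = True iff True = True

True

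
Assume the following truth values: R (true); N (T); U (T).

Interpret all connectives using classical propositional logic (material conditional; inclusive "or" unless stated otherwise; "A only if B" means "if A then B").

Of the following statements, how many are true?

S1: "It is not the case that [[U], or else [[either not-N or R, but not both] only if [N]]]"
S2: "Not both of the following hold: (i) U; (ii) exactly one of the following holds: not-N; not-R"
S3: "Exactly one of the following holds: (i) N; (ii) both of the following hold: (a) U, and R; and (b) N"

1

S1: Formalization: not (U or ((not N xor R) -> N))

not N = not True = False
not N xor R = False xor True = True
(not N xor R) -> N = True -> True = True
U or ((not N xor R) -> N) = True or True = True
not (U or ((not N xor R) -> N)) = not True = False
Hence S1 is false.

S2: This is U nand (not N xor not R).

not N = not True = False
not R = not True = False
not N xor not R = False xor False = False
U nand (not N xor not R) = True nand False = True
Thus S2 is true.

S3: Parsed as N xor ((U and R) and N)

U and R = True and True = True
(U and R) and N = True and True = True
N xor ((U and R) and N) = True xor True = False
Thus S3 is false.

Count: 1.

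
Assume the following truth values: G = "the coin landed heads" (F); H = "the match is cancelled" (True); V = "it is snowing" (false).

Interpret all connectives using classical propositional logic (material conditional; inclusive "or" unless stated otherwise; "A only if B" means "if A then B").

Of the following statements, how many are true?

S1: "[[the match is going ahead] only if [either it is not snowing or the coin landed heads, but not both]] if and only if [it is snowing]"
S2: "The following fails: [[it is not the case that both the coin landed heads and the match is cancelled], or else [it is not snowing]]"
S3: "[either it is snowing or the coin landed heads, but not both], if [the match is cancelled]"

0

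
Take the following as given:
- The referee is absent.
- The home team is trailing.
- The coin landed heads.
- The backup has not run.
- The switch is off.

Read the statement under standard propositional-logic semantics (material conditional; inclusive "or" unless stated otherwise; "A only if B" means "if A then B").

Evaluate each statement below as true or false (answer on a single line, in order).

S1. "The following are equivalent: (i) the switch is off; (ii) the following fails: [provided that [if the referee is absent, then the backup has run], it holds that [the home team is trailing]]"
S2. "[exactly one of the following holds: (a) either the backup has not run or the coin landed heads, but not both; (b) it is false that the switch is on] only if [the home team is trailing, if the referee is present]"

S1 false / S2 true

Let M = "the switch is on" (False), Q = "the referee is present" (False), G = "the backup has run" (False), U = "the home team is leading" (False), K = "the coin landed heads" (True).

S1: In symbols: not M iff not ((not Q -> G) -> not U)

not M = not False = True
not Q = not False = True
not Q -> G = True -> False = False
not U = not False = True
(not Q -> G) -> not U = False -> True = True
not ((not Q -> G) -> not U) = not True = False
not M iff not ((not Q -> G) -> not U) = True iff False = False
So S1 is false.

S2: This is ((not G xor K) xor not M) -> (Q -> not U).

not G = not False = True
not G xor K = True xor True = False
not M = not False = True
(not G xor K) xor not M = False xor True = True
not U = not False = True
Q -> not U = False -> True = True
((not G xor K) xor not M) -> (Q -> not U) = True -> True = True
So S2 is true.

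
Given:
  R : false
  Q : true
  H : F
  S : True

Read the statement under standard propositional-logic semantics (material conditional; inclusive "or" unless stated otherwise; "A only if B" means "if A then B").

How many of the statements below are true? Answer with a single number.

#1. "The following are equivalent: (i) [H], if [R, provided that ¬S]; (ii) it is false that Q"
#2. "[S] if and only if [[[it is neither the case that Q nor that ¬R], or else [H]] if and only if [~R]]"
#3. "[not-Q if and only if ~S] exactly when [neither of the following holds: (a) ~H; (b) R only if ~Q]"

#1: This is ((~S -> R) -> H) <-> ~Q.

~S = ~T = F
~S -> R = F -> F = T
(~S -> R) -> H = T -> F = F
~Q = ~T = F
((~S -> R) -> H) <-> ~Q = F <-> F = T
So #1 is true.

#2: This is S <-> (((Q nor ~R) | H) <-> ~R).

~R = ~F = T
Q nor ~R = T nor T = F
(Q nor ~R) | H = F | F = F
~R = ~F = T
((Q nor ~R) | H) <-> ~R = F <-> T = F
S <-> (((Q nor ~R) | H) <-> ~R) = T <-> F = F
Thus #2 is false.

#3: Parsed as (~Q <-> ~S) <-> (~H nor (R -> ~Q))

~Q = ~T = F
~S = ~T = F
~Q <-> ~S = F <-> F = T
~H = ~F = T
~Q = ~T = F
R -> ~Q = F -> F = T
~H nor (R -> ~Q) = T nor T = F
(~Q <-> ~S) <-> (~H nor (R -> ~Q)) = T <-> F = F
Hence #3 is false.

True statements: 1 (#1).

1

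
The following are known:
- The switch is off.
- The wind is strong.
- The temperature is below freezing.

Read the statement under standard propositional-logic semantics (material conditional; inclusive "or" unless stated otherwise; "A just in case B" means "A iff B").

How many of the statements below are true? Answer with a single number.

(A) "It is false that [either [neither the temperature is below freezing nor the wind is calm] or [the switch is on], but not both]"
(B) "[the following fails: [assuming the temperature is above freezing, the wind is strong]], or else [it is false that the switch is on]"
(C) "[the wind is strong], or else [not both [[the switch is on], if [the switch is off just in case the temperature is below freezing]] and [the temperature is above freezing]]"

3

Let R = "the temperature is below freezing" (T), Q = "the wind is strong" (T), P = "the switch is on" (F).

(A): This is ~((R nor ~Q) xor P).

~Q = ~T = F
R nor ~Q = T nor F = F
(R nor ~Q) xor P = F xor F = F
~((R nor ~Q) xor P) = ~F = T
Hence (A) is true.

(B): Formalization: ~(~R -> Q) | ~P

~R = ~T = F
~R -> Q = F -> T = T
~(~R -> Q) = ~T = F
~P = ~F = T
~(~R -> Q) | ~P = F | T = T
Hence (B) is true.

(C): This is Q | (((~P <-> R) -> P) nand ~R).

~P = ~F = T
~P <-> R = T <-> T = T
(~P <-> R) -> P = T -> F = F
~R = ~T = F
((~P <-> R) -> P) nand ~R = F nand F = T
Q | (((~P <-> R) -> P) nand ~R) = T | T = T
Thus (C) is true.

Count: 3.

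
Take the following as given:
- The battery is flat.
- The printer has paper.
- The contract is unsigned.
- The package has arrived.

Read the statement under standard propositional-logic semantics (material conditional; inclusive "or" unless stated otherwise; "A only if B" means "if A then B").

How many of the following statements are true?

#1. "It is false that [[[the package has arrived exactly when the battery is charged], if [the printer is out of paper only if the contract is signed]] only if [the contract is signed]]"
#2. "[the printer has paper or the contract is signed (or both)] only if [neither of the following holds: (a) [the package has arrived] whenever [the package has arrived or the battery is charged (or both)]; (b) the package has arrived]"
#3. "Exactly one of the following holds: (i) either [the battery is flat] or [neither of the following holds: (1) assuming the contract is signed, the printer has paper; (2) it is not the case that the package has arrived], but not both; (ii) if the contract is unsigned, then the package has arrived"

Let Q = "the printer has paper" (T), R = "the contract is signed" (F), S = "the package has arrived" (T), P = "the battery is charged" (F).

#1: In symbols: ¬(((¬Q → R) → (S ↔ P)) → R)

¬Q = ¬T = F
¬Q → R = F → F = T
S ↔ P = T ↔ F = F
(¬Q → R) → (S ↔ P) = T → F = F
((¬Q → R) → (S ↔ P)) → R = F → F = T
¬(((¬Q → R) → (S ↔ P)) → R) = ¬T = F
So #1 is false.

#2: This is (Q ∨ R) → (((S ∨ P) → S) ↓ S).

Q ∨ R = T ∨ F = T
S ∨ P = T ∨ F = T
(S ∨ P) → S = T → T = T
((S ∨ P) → S) ↓ S = T ↓ T = F
(Q ∨ R) → (((S ∨ P) → S) ↓ S) = T → F = F
Thus #2 is false.

#3: Parsed as (¬P ⊕ ((R → Q) ↓ ¬S)) ⊕ (¬R → S)

¬P = ¬F = T
R → Q = F → T = T
¬S = ¬T = F
(R → Q) ↓ ¬S = T ↓ F = F
¬P ⊕ ((R → Q) ↓ ¬S) = T ⊕ F = T
¬R = ¬F = T
¬R → S = T → T = T
(¬P ⊕ ((R → Q) ↓ ¬S)) ⊕ (¬R → S) = T ⊕ T = F
So #3 is false.

0 of the 3 statements are true (none).

0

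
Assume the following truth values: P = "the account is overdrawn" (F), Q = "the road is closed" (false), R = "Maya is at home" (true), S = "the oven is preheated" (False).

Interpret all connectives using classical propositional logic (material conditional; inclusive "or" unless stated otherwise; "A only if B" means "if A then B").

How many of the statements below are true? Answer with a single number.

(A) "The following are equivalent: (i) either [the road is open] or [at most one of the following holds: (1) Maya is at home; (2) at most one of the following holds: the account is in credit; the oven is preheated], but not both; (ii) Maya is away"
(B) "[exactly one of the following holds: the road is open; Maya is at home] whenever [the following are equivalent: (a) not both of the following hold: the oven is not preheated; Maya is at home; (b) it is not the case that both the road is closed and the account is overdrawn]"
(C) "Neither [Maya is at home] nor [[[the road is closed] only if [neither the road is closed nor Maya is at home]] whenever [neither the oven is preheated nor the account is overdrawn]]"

(A): This is (¬Q ⊕ (R ↑ (¬P ↑ S))) ↔ ¬R.

¬Q = ¬F = T
¬P = ¬F = T
¬P ↑ S = T ↑ F = T
R ↑ (¬P ↑ S) = T ↑ T = F
¬Q ⊕ (R ↑ (¬P ↑ S)) = T ⊕ F = T
¬R = ¬T = F
(¬Q ⊕ (R ↑ (¬P ↑ S))) ↔ ¬R = T ↔ F = F
Hence (A) is false.

(B): Formalization: ((¬S ↑ R) ↔ (Q ↑ P)) → (¬Q ⊕ R)

¬S = ¬F = T
¬S ↑ R = T ↑ T = F
Q ↑ P = F ↑ F = T
(¬S ↑ R) ↔ (Q ↑ P) = F ↔ T = F
¬Q = ¬F = T
¬Q ⊕ R = T ⊕ T = F
((¬S ↑ R) ↔ (Q ↑ P)) → (¬Q ⊕ R) = F → F = T
So (B) is true.

(C): This is R ↓ ((S ↓ P) → (Q → (Q ↓ R))).

S ↓ P = F ↓ F = T
Q ↓ R = F ↓ T = F
Q → (Q ↓ R) = F → F = T
(S ↓ P) → (Q → (Q ↓ R)) = T → T = T
R ↓ ((S ↓ P) → (Q → (Q ↓ R))) = T ↓ T = F
So (C) is false.

1 of the 3 statements is true.

1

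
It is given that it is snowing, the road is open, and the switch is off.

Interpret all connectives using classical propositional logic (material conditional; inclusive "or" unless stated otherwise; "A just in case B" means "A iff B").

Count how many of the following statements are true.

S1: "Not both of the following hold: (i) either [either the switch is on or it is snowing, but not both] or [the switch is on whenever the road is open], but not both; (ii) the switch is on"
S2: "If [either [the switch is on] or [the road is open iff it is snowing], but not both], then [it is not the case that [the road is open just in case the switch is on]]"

Let R = "the switch is on" (F), P = "it is snowing" (T), Q = "the road is closed" (F).

S1: In symbols: ((R ⊕ P) ⊕ (¬Q → R)) ↑ R

R ⊕ P = F ⊕ T = T
¬Q = ¬F = T
¬Q → R = T → F = F
(R ⊕ P) ⊕ (¬Q → R) = T ⊕ F = T
((R ⊕ P) ⊕ (¬Q → R)) ↑ R = T ↑ F = T
Thus S1 is true.

S2: Formalization: (R ⊕ (¬Q ↔ P)) → ¬(¬Q ↔ R)

¬Q = ¬F = T
¬Q ↔ P = T ↔ T = T
R ⊕ (¬Q ↔ P) = F ⊕ T = T
¬Q = ¬F = T
¬Q ↔ R = T ↔ F = F
¬(¬Q ↔ R) = ¬F = T
(R ⊕ (¬Q ↔ P)) → ¬(¬Q ↔ R) = T → T = T
Thus S2 is true.

2 of the 2 statements are true.

2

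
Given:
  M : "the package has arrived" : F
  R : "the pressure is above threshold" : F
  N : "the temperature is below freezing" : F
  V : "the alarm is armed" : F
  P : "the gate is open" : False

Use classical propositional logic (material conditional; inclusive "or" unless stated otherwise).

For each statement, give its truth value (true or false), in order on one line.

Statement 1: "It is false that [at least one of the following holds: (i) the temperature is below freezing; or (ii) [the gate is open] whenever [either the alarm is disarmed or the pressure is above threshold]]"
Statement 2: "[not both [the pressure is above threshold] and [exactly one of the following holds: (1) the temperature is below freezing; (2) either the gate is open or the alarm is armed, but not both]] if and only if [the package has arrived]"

Statement 1 true; Statement 2 false

Statement 1: Formalization: not (N or ((not V or R) -> P))

not V = not False = True
not V or R = True or False = True
(not V or R) -> P = True -> False = False
N or ((not V or R) -> P) = False or False = False
not (N or ((not V or R) -> P)) = not False = True
So Statement 1 is true.

Statement 2: In symbols: (R nand (N xor (P xor V))) iff M

P xor V = False xor False = False
N xor (P xor V) = False xor False = False
R nand (N xor (P xor V)) = False nand False = True
(R nand (N xor (P xor V))) iff M = True iff False = False
Hence Statement 2 is false.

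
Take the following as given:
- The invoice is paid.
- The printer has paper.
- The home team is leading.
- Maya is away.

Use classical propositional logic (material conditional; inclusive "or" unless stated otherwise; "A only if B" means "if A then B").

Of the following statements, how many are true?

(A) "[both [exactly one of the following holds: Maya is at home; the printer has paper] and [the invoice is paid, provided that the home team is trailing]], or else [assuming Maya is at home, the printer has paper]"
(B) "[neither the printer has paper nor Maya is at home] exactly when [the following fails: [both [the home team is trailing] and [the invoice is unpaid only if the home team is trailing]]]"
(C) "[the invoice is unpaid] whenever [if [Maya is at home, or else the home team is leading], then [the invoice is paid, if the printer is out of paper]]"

1

Let V = "Maya is at home" (F), R = "the printer has paper" (T), D = "the home team is leading" (T), P = "the invoice is paid" (T).

(A): Parsed as ((V xor R) & (~D -> P)) | (V -> R)

V xor R = F xor T = T
~D = ~T = F
~D -> P = F -> T = T
(V xor R) & (~D -> P) = T & T = T
V -> R = F -> T = T
((V xor R) & (~D -> P)) | (V -> R) = T | T = T
Hence (A) is true.

(B): Parsed as (R nor V) <-> ~(~D & (~P -> ~D))

R nor V = T nor F = F
~D = ~T = F
~P = ~T = F
~D = ~T = F
~P -> ~D = F -> F = T
~D & (~P -> ~D) = F & T = F
~(~D & (~P -> ~D)) = ~F = T
(R nor V) <-> ~(~D & (~P -> ~D)) = F <-> T = F
So (B) is false.

(C): Formalization: ((V | D) -> (~R -> P)) -> ~P

V | D = F | T = T
~R = ~T = F
~R -> P = F -> T = T
(V | D) -> (~R -> P) = T -> T = T
~P = ~T = F
((V | D) -> (~R -> P)) -> ~P = T -> F = F
Thus (C) is false.

True statements: 1 ((A)).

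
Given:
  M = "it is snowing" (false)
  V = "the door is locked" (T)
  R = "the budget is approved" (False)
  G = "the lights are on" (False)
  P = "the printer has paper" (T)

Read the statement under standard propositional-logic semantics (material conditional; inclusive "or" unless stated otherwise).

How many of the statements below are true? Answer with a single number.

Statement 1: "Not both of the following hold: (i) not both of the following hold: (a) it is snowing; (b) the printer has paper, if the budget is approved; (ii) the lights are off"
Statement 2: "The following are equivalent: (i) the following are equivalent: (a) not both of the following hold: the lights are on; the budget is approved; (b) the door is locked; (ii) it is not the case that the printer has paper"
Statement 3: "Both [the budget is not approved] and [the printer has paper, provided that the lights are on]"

1

Statement 1: Parsed as (M nand (R -> P)) nand ~G

R -> P = F -> T = T
M nand (R -> P) = F nand T = T
~G = ~F = T
(M nand (R -> P)) nand ~G = T nand T = F
Hence Statement 1 is false.

Statement 2: In symbols: ((G nand R) <-> V) <-> ~P

G nand R = F nand F = T
(G nand R) <-> V = T <-> T = T
~P = ~T = F
((G nand R) <-> V) <-> ~P = T <-> F = F
So Statement 2 is false.

Statement 3: In symbols: ~R & (G -> P)

~R = ~F = T
G -> P = F -> T = T
~R & (G -> P) = T & T = T
Thus Statement 3 is true.

Count: 1.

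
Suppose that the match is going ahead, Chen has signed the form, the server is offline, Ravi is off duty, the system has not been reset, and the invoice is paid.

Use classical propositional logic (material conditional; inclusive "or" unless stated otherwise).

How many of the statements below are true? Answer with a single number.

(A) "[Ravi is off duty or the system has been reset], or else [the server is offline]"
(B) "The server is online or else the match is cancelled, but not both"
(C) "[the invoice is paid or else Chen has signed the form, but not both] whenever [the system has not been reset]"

Let S = "Ravi is on call" (False), U = "the system has been reset" (False), R = "the server is online" (False), P = "the match is cancelled" (False), V = "the invoice is paid" (True), Q = "Chen has signed the form" (True).

(A): This is (not S or U) or not R.

not S = not False = True
not S or U = True or False = True
not R = not False = True
(not S or U) or not R = True or True = True
So (A) is true.

(B): Formalization: R xor P

R xor P = False xor False = False
So (B) is false.

(C): In symbols: not U -> (V xor Q)

not U = not False = True
V xor Q = True xor True = False
not U -> (V xor Q) = True -> False = False
Thus (C) is false.

1 of the 3 statements is true.

1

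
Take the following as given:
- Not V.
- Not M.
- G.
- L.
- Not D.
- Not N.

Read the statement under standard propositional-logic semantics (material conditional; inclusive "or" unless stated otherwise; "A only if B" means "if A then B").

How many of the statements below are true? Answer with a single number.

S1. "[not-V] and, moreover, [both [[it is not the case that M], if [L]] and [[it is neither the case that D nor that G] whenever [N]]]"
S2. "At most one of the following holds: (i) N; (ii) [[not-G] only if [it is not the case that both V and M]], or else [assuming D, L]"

S1: Parsed as ~V & ((L -> ~M) & (N -> (D nor G)))

~V = ~F = T
~M = ~F = T
L -> ~M = T -> T = T
D nor G = F nor T = F
N -> (D nor G) = F -> F = T
(L -> ~M) & (N -> (D nor G)) = T & T = T
~V & ((L -> ~M) & (N -> (D nor G))) = T & T = T
Thus S1 is true.

S2: Formalization: N nand ((~G -> (V nand M)) | (D -> L))

~G = ~T = F
V nand M = F nand F = T
~G -> (V nand M) = F -> T = T
D -> L = F -> T = T
(~G -> (V nand M)) | (D -> L) = T | T = T
N nand ((~G -> (V nand M)) | (D -> L)) = F nand T = T
So S2 is true.

Count: 2.

2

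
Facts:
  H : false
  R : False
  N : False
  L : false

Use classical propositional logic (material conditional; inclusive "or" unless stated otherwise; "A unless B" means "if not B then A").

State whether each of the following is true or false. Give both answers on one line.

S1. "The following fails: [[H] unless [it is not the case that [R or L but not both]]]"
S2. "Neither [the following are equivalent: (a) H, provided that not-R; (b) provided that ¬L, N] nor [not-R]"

S1 False; S2 False

S1: In symbols: ~(H | ~(R xor L))

R xor L = F xor F = F
~(R xor L) = ~F = T
H | ~(R xor L) = F | T = T
~(H | ~(R xor L)) = ~T = F
Hence S1 is false.

S2: In symbols: ((~R -> H) <-> (~L -> N)) nor ~R

~R = ~F = T
~R -> H = T -> F = F
~L = ~F = T
~L -> N = T -> F = F
(~R -> H) <-> (~L -> N) = F <-> F = T
~R = ~F = T
((~R -> H) <-> (~L -> N)) nor ~R = T nor T = F
Thus S2 is false.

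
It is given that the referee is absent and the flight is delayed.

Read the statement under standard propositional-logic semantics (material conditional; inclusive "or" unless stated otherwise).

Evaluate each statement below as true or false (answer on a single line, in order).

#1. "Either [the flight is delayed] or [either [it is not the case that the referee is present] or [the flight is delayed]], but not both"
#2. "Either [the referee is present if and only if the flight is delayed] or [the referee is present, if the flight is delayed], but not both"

Let Q = "the flight is delayed" (True), P = "the referee is present" (False).

#1: This is Q xor (not P or Q).

not P = not False = True
not P or Q = True or True = True
Q xor (not P or Q) = True xor True = False
Thus #1 is false.

#2: This is (P iff Q) xor (Q -> P).

P iff Q = False iff True = False
Q -> P = True -> False = False
(P iff Q) xor (Q -> P) = False xor False = False
Thus #2 is false.

#1 F / #2 F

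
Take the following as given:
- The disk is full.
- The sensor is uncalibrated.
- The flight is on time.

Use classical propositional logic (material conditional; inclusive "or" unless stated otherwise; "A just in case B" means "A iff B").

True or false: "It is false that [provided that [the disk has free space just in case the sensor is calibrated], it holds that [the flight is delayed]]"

Let L = "the disk is full" (T), M = "the sensor is calibrated" (F), K = "the flight is delayed" (F).
Parsed as ¬((¬L ↔ M) → K)

¬L = ¬T = F
¬L ↔ M = F ↔ F = T
(¬L ↔ M) → K = T → F = F
¬((¬L ↔ M) → K) = ¬F = T

True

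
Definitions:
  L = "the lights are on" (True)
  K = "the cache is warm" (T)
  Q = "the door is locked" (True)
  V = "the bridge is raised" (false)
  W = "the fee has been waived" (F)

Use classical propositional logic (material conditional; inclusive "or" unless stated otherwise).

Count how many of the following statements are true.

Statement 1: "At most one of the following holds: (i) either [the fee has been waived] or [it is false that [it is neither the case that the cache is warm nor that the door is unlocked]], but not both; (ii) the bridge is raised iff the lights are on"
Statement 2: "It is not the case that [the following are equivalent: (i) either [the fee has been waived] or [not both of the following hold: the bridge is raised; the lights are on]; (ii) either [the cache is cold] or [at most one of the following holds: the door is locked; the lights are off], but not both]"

Statement 1: This is (W xor not (K nor not Q)) nand (V iff L).

not Q = not True = False
K nor not Q = True nor False = False
not (K nor not Q) = not False = True
W xor not (K nor not Q) = False xor True = True
V iff L = False iff True = False
(W xor not (K nor not Q)) nand (V iff L) = True nand False = True
So Statement 1 is true.

Statement 2: Formalization: not ((W or (V nand L)) iff (not K xor (Q nand not L)))

V nand L = False nand True = True
W or (V nand L) = False or True = True
not K = not True = False
not L = not True = False
Q nand not L = True nand False = True
not K xor (Q nand not L) = False xor True = True
(W or (V nand L)) iff (not K xor (Q nand not L)) = True iff True = True
not ((W or (V nand L)) iff (not K xor (Q nand not L))) = not True = False
So Statement 2 is false.

Count: 1.

1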